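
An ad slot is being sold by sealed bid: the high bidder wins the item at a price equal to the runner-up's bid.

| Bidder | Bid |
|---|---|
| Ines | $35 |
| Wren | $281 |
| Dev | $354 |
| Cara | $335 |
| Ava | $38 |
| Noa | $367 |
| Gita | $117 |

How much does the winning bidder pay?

Highest bid: Noa at $367, so Noa wins.
Second-highest bid: Dev at $354 — that is the price the winner pays.

$354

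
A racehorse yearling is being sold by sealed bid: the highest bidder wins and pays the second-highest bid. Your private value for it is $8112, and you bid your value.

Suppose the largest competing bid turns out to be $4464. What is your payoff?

$3648

Your bid $8112 exceeds the highest competing bid $4464, so you win.
In a second-price auction the winner pays the second-highest bid, $4464.
Payoff = value − price = $8112 − $4464 = $3648.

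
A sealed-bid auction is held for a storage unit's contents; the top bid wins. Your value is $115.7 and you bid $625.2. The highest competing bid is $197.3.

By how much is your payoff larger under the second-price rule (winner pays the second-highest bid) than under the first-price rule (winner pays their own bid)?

$427.9

You have the highest bid, so you win under either rule.
Second-price: pay $197.3 → payoff −$81.6.
First-price: pay your own bid $625.2 → payoff −$509.5.
Difference = −$81.6 − (−$509.5) = $427.9.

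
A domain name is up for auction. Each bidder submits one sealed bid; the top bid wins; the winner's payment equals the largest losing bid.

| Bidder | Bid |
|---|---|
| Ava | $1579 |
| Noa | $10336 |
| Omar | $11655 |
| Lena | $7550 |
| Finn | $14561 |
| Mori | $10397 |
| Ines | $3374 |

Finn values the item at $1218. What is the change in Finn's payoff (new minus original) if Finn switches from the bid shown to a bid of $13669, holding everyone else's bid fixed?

$0

The highest bid among the other bidders is $11655; Finn's bid doesn't change that.
Original bid $14561: Finn is highest, pays the top rival bid $11655; payoff $1218 − $11655 = −$10437.
Alternative bid $13669: Finn is highest, pays the top rival bid $11655; payoff $1218 − $11655 = −$10437.
Change in payoff = −$10437 − (−$10437) = $0.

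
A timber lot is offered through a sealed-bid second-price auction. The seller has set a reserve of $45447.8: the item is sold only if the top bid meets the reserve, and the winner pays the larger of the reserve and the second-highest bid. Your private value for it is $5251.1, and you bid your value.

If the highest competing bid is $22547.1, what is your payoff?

Your bid $5251.1 is below the highest competing bid $22547.1, so you lose. Payoff $0.

$0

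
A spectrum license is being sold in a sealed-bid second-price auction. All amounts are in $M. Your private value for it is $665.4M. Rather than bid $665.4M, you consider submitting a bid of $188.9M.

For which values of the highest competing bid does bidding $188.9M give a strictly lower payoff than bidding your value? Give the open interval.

($188.9M, $665.4M)

If the competing bid is below $188.9M, both bids win at the same price — no difference.
If it is above $665.4M, both bids lose — no difference.
If it lies strictly between $188.9M and $665.4M, bidding your value wins at a price below your value (positive payoff) while bidding $188.9M loses (payoff 0).
So the deviation strictly hurts on the open interval ($188.9M, $665.4M).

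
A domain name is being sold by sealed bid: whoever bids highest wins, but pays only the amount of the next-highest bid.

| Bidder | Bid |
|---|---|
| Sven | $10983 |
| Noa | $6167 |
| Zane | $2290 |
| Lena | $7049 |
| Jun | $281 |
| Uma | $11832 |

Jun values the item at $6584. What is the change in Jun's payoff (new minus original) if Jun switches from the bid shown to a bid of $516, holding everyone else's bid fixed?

$0

The highest bid among the other bidders is $11832; Jun's bid doesn't change that.
Original bid $281: Jun is not highest (top rival bid is $11832); payoff $0.
Alternative bid $516: Jun is not highest (top rival bid is $11832); payoff $0.
Change in payoff = $0 − ($0) = $0.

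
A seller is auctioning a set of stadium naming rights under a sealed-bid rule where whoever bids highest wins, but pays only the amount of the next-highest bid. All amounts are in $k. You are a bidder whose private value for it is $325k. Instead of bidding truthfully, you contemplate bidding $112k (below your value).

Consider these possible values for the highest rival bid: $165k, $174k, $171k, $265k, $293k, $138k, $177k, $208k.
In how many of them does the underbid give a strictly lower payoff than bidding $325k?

The deviation hurts exactly when the highest competing bid lies strictly between $112k and $325k — underbidding then forfeits a profitable win.
$165k: inside the interval → strictly worse (loss $160k).
$174k: inside the interval → strictly worse (loss $151k).
$171k: inside the interval → strictly worse (loss $154k).
$265k: inside the interval → strictly worse (loss $60k).
$293k: inside the interval → strictly worse (loss $32k).
$138k: inside the interval → strictly worse (loss $187k).
$177k: inside the interval → strictly worse (loss $148k).
$208k: inside the interval → strictly worse (loss $117k).
Count: 8.

8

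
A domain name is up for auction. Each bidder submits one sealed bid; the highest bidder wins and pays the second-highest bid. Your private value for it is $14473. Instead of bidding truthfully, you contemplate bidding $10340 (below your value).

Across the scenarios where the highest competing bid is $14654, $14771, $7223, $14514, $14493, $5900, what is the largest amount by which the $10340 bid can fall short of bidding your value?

$0

$14654: same outcome either way → loss $0.
$14771: same outcome either way → loss $0.
$7223: same outcome either way → loss $0.
$14514: same outcome either way → loss $0.
$14493: same outcome either way → loss $0.
$5900: same outcome either way → loss $0.
Maximum loss: $0.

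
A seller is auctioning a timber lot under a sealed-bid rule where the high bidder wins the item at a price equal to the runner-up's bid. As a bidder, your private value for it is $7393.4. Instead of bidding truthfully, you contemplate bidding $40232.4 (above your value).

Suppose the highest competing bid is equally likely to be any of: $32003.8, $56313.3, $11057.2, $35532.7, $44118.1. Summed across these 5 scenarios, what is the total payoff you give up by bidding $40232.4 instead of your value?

$56413.5

The deviation costs you only when the competing bid falls strictly between $7393.4 and $40232.4; elsewhere both bids give the same outcome.
$32003.8: truthful payoff $0, deviation payoff −$24610.4 → loss $24610.4.
$56313.3: outcomes coincide → loss $0.
$11057.2: truthful payoff $0, deviation payoff −$3663.8 → loss $3663.8.
$35532.7: truthful payoff $0, deviation payoff −$28139.3 → loss $28139.3.
$44118.1: outcomes coincide → loss $0.
Total loss = $24610.4 + $3663.8 + $28139.3 = $56413.5.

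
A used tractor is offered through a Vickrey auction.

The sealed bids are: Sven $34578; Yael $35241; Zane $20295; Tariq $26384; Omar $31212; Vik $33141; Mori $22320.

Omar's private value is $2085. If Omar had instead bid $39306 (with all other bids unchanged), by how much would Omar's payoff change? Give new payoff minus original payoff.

−$33156

The highest bid among the other bidders is $35241; Omar's bid doesn't change that.
Original bid $31212: Omar is not highest (top rival bid is $35241); payoff $0.
Alternative bid $39306: Omar is highest, pays the top rival bid $35241; payoff $2085 − $35241 = −$33156.
Change in payoff = −$33156 − ($0) = −$33156.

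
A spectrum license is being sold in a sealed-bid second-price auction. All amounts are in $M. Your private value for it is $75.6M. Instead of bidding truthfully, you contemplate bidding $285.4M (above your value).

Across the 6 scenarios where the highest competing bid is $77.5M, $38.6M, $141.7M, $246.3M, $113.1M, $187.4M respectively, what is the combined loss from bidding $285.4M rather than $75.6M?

The deviation costs you only when the competing bid falls strictly between $75.6M and $285.4M; elsewhere both bids give the same outcome.
$77.5M: truthful payoff $0M, deviation payoff −$1.9M → loss $1.9M.
$38.6M: outcomes coincide → loss $0M.
$141.7M: truthful payoff $0M, deviation payoff −$66.1M → loss $66.1M.
$246.3M: truthful payoff $0M, deviation payoff −$170.7M → loss $170.7M.
$113.1M: truthful payoff $0M, deviation payoff −$37.5M → loss $37.5M.
$187.4M: truthful payoff $0M, deviation payoff −$111.8M → loss $111.8M.
Total loss = $1.9M + $66.1M + $170.7M + $37.5M + $111.8M = $388M.

$388M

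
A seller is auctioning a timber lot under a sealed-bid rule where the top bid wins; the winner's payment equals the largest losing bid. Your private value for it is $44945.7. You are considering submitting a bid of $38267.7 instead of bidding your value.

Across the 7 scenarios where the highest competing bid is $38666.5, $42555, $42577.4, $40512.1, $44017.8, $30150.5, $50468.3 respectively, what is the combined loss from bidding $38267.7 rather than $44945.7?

$16399.7

The deviation costs you only when the competing bid falls strictly between $38267.7 and $44945.7; elsewhere both bids give the same outcome.
$38666.5: truthful payoff $6279.2, deviation payoff $0 → loss $6279.2.
$42555: truthful payoff $2390.7, deviation payoff $0 → loss $2390.7.
$42577.4: truthful payoff $2368.3, deviation payoff $0 → loss $2368.3.
$40512.1: truthful payoff $4433.6, deviation payoff $0 → loss $4433.6.
$44017.8: truthful payoff $927.9, deviation payoff $0 → loss $927.9.
$30150.5: outcomes coincide → loss $0.
$50468.3: outcomes coincide → loss $0.
Total loss = $6279.2 + $2390.7 + $2368.3 + $4433.6 + $927.9 = $16399.7.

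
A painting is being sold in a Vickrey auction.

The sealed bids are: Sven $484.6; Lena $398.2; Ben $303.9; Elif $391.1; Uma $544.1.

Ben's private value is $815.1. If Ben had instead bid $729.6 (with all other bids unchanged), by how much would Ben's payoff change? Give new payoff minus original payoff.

$271

The highest bid among the other bidders is $544.1; Ben's bid doesn't change that.
Original bid $303.9: Ben is not highest (top rival bid is $544.1); payoff $0.
Alternative bid $729.6: Ben is highest, pays the top rival bid $544.1; payoff $815.1 − $544.1 = $271.
Change in payoff = $271 − ($0) = $271.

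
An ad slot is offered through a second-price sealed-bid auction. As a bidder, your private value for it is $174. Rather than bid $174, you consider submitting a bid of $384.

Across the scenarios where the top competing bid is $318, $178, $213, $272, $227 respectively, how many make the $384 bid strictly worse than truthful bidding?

The deviation hurts exactly when the highest competing bid lies strictly between $174 and $384 — overbidding then wins at a price above your value.
$318: inside the interval → strictly worse (loss $144).
$178: inside the interval → strictly worse (loss $4).
$213: inside the interval → strictly worse (loss $39).
$272: inside the interval → strictly worse (loss $98).
$227: inside the interval → strictly worse (loss $53).
Count: 5.

5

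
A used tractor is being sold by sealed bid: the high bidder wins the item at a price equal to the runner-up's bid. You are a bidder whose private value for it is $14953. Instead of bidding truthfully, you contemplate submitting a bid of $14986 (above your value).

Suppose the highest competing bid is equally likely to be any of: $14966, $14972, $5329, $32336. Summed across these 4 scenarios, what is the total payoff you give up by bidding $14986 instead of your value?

$32

The deviation costs you only when the competing bid falls strictly between $14953 and $14986; elsewhere both bids give the same outcome.
$14966: truthful payoff $0, deviation payoff −$13 → loss $13.
$14972: truthful payoff $0, deviation payoff −$19 → loss $19.
$5329: outcomes coincide → loss $0.
$32336: outcomes coincide → loss $0.
Total loss = $13 + $19 = $32.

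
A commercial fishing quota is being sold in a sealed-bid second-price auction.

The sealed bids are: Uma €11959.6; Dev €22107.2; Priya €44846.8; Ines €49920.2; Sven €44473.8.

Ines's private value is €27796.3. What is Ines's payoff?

−€17050.5

Highest bid: Ines at €49920.2, so Ines wins.
Second-highest bid: Priya at €44846.8 — that is the price the winner pays.
Ines's payoff = value − price = €27796.3 − €44846.8 = −€17050.5.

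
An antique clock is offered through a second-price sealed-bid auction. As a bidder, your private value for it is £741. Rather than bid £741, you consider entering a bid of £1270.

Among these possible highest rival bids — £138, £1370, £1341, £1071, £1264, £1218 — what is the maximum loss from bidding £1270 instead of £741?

£138: same outcome either way → loss £0.
£1370: same outcome either way → loss £0.
£1341: same outcome either way → loss £0.
£1071: truthful gives £0, deviation gives −£330 → loss £330.
£1264: truthful gives £0, deviation gives −£523 → loss £523.
£1218: truthful gives £0, deviation gives −£477 → loss £477.
Maximum loss: £523.

£523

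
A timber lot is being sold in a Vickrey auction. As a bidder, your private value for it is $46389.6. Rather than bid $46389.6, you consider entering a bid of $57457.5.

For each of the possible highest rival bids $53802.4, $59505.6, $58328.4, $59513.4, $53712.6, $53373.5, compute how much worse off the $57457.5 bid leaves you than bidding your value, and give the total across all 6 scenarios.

$21719.7

The deviation costs you only when the competing bid falls strictly between $46389.6 and $57457.5; elsewhere both bids give the same outcome.
$53802.4: truthful payoff $0, deviation payoff −$7412.8 → loss $7412.8.
$59505.6: outcomes coincide → loss $0.
$58328.4: outcomes coincide → loss $0.
$59513.4: outcomes coincide → loss $0.
$53712.6: truthful payoff $0, deviation payoff −$7323 → loss $7323.
$53373.5: truthful payoff $0, deviation payoff −$6983.9 → loss $6983.9.
Total loss = $7412.8 + $7323 + $6983.9 = $21719.7.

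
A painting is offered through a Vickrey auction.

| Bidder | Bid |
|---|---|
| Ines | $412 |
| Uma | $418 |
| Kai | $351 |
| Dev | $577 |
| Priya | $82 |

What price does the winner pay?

$418

Highest bid: Dev at $577, so Dev wins.
Second-highest bid: Uma at $418 — that is the price the winner pays.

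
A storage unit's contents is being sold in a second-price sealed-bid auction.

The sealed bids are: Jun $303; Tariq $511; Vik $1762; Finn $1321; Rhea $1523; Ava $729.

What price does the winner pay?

$1523

Highest bid: Vik at $1762, so Vik wins.
Second-highest bid: Rhea at $1523 — that is the price the winner pays.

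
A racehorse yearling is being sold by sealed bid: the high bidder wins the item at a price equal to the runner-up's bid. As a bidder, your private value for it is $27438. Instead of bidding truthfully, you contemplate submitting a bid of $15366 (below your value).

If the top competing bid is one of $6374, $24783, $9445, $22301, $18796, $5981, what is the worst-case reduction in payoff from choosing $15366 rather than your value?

$8642

$6374: same outcome either way → loss $0.
$24783: truthful gives $2655, deviation gives $0 → loss $2655.
$9445: same outcome either way → loss $0.
$22301: truthful gives $5137, deviation gives $0 → loss $5137.
$18796: truthful gives $8642, deviation gives $0 → loss $8642.
$5981: same outcome either way → loss $0.
Maximum loss: $8642.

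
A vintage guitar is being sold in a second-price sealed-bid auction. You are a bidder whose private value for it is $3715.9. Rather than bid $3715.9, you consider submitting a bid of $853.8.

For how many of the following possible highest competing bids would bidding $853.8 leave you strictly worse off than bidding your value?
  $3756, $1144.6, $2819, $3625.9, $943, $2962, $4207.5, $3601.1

The deviation hurts exactly when the highest competing bid lies strictly between $853.8 and $3715.9 — underbidding then forfeits a profitable win.
$3756: above both → same outcome either way.
$1144.6: inside the interval → strictly worse (loss $2571.3).
$2819: inside the interval → strictly worse (loss $896.9).
$3625.9: inside the interval → strictly worse (loss $90).
$943: inside the interval → strictly worse (loss $2772.9).
$2962: inside the interval → strictly worse (loss $753.9).
$4207.5: above both → same outcome either way.
$3601.1: inside the interval → strictly worse (loss $114.8).
Count: 6.

6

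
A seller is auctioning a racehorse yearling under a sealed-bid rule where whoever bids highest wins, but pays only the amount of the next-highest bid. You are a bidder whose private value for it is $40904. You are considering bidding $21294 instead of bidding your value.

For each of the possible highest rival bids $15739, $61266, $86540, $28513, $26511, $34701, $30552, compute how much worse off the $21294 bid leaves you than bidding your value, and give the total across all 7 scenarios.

The deviation costs you only when the competing bid falls strictly between $21294 and $40904; elsewhere both bids give the same outcome.
$15739: outcomes coincide → loss $0.
$61266: outcomes coincide → loss $0.
$86540: outcomes coincide → loss $0.
$28513: truthful payoff $12391, deviation payoff $0 → loss $12391.
$26511: truthful payoff $14393, deviation payoff $0 → loss $14393.
$34701: truthful payoff $6203, deviation payoff $0 → loss $6203.
$30552: truthful payoff $10352, deviation payoff $0 → loss $10352.
Total loss = $12391 + $14393 + $6203 + $10352 = $43339.

$43339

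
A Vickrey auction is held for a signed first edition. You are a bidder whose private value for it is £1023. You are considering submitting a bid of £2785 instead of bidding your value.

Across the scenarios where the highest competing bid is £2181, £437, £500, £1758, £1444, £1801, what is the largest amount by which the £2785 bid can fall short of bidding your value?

£2181: truthful gives £0, deviation gives −£1158 → loss £1158.
£437: same outcome either way → loss £0.
£500: same outcome either way → loss £0.
£1758: truthful gives £0, deviation gives −£735 → loss £735.
£1444: truthful gives £0, deviation gives −£421 → loss £421.
£1801: truthful gives £0, deviation gives −£778 → loss £778.
Maximum loss: £1158.

£1158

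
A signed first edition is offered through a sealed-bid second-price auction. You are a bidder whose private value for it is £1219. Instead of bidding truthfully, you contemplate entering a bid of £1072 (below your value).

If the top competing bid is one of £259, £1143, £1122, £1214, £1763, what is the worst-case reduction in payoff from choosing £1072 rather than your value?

£259: same outcome either way → loss £0.
£1143: truthful gives £76, deviation gives £0 → loss £76.
£1122: truthful gives £97, deviation gives £0 → loss £97.
£1214: truthful gives £5, deviation gives £0 → loss £5.
£1763: same outcome either way → loss £0.
Maximum loss: £97.

£97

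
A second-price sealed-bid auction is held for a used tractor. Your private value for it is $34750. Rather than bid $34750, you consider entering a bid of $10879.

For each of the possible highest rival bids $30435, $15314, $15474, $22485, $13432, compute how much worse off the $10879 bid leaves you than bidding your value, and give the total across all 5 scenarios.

The deviation costs you only when the competing bid falls strictly between $10879 and $34750; elsewhere both bids give the same outcome.
$30435: truthful payoff $4315, deviation payoff $0 → loss $4315.
$15314: truthful payoff $19436, deviation payoff $0 → loss $19436.
$15474: truthful payoff $19276, deviation payoff $0 → loss $19276.
$22485: truthful payoff $12265, deviation payoff $0 → loss $12265.
$13432: truthful payoff $21318, deviation payoff $0 → loss $21318.
Total loss = $4315 + $19436 + $19276 + $12265 + $21318 = $76610.

$76610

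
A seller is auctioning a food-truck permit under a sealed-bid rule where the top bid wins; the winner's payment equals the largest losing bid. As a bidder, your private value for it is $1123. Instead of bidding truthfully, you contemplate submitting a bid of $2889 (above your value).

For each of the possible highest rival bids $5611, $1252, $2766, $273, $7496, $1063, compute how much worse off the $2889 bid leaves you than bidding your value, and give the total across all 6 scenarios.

$1772

The deviation costs you only when the competing bid falls strictly between $1123 and $2889; elsewhere both bids give the same outcome.
$5611: outcomes coincide → loss $0.
$1252: truthful payoff $0, deviation payoff −$129 → loss $129.
$2766: truthful payoff $0, deviation payoff −$1643 → loss $1643.
$273: outcomes coincide → loss $0.
$7496: outcomes coincide → loss $0.
$1063: outcomes coincide → loss $0.
Total loss = $129 + $1643 = $1772.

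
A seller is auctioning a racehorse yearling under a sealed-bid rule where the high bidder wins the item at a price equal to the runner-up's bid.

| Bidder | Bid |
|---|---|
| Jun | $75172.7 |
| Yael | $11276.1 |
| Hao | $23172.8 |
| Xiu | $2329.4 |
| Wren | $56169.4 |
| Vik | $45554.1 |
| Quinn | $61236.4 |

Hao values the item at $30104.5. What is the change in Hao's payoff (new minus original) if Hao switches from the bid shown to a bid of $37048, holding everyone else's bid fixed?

The highest bid among the other bidders is $75172.7; Hao's bid doesn't change that.
Original bid $23172.8: Hao is not highest (top rival bid is $75172.7); payoff $0.
Alternative bid $37048: Hao is not highest (top rival bid is $75172.7); payoff $0.
Change in payoff = $0 − ($0) = $0.

$0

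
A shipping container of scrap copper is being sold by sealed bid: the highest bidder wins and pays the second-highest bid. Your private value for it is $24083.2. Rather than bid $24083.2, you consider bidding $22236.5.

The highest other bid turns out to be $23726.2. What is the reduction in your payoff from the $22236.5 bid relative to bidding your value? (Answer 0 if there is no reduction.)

Bidding your value $24083.2: you win (since $24083.2 > $23726.2) and pay $23726.2. Payoff $357.
Bidding $22236.5: you lose. Payoff $0.
The competing bid $23726.2 lies between your shaded bid and your value, so underbidding forfeits an item you could have won at a profitable price.
Loss from deviating = $357 − ($0) = $357.
In a second-price auction your bid sets only whether you win, not what you pay, so bidding your true value is weakly dominant.

$357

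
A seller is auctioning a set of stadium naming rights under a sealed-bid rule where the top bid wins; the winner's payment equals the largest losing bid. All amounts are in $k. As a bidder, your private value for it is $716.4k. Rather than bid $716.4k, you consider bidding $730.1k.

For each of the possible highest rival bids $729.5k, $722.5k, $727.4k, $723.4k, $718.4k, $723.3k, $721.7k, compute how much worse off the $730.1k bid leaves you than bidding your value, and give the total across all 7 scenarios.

$51.4k

The deviation costs you only when the competing bid falls strictly between $716.4k and $730.1k; elsewhere both bids give the same outcome.
$729.5k: truthful payoff $0k, deviation payoff −$13.1k → loss $13.1k.
$722.5k: truthful payoff $0k, deviation payoff −$6.1k → loss $6.1k.
$727.4k: truthful payoff $0k, deviation payoff −$11k → loss $11k.
$723.4k: truthful payoff $0k, deviation payoff −$7k → loss $7k.
$718.4k: truthful payoff $0k, deviation payoff −$2k → loss $2k.
$723.3k: truthful payoff $0k, deviation payoff −$6.9k → loss $6.9k.
$721.7k: truthful payoff $0k, deviation payoff −$5.3k → loss $5.3k.
Total loss = $13.1k + $6.1k + $11k + $7k + $2k + $6.9k + $5.3k = $51.4k.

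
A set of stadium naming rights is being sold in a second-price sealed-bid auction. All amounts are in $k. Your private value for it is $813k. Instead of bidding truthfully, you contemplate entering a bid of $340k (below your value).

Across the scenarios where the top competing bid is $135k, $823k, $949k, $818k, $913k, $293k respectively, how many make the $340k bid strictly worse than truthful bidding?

0

The deviation hurts exactly when the highest competing bid lies strictly between $340k and $813k — underbidding then forfeits a profitable win.
$135k: below both → same outcome either way.
$823k: above both → same outcome either way.
$949k: above both → same outcome either way.
$818k: above both → same outcome either way.
$913k: above both → same outcome either way.
$293k: below both → same outcome either way.
Count: 0.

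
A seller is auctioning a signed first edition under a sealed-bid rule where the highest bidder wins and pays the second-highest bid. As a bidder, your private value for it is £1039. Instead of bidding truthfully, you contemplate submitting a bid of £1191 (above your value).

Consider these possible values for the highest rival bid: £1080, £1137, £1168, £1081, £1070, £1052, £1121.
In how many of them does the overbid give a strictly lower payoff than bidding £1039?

7

The deviation hurts exactly when the highest competing bid lies strictly between £1039 and £1191 — overbidding then wins at a price above your value.
£1080: inside the interval → strictly worse (loss £41).
£1137: inside the interval → strictly worse (loss £98).
£1168: inside the interval → strictly worse (loss £129).
£1081: inside the interval → strictly worse (loss £42).
£1070: inside the interval → strictly worse (loss £31).
£1052: inside the interval → strictly worse (loss £13).
£1121: inside the interval → strictly worse (loss £82).
Count: 7.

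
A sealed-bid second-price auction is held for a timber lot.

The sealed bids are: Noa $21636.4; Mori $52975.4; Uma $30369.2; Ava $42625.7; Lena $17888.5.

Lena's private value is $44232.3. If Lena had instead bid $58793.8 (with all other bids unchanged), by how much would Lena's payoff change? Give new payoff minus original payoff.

−$8743.1

The highest bid among the other bidders is $52975.4; Lena's bid doesn't change that.
Original bid $17888.5: Lena is not highest (top rival bid is $52975.4); payoff $0.
Alternative bid $58793.8: Lena is highest, pays the top rival bid $52975.4; payoff $44232.3 − $52975.4 = −$8743.1.
Change in payoff = −$8743.1 − ($0) = −$8743.1.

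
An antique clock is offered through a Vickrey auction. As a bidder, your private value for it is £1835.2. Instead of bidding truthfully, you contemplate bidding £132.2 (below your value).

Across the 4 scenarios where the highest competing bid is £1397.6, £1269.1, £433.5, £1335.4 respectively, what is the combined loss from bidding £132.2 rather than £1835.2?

The deviation costs you only when the competing bid falls strictly between £132.2 and £1835.2; elsewhere both bids give the same outcome.
£1397.6: truthful payoff £437.6, deviation payoff £0 → loss £437.6.
£1269.1: truthful payoff £566.1, deviation payoff £0 → loss £566.1.
£433.5: truthful payoff £1401.7, deviation payoff £0 → loss £1401.7.
£1335.4: truthful payoff £499.8, deviation payoff £0 → loss £499.8.
Total loss = £437.6 + £566.1 + £1401.7 + £499.8 = £2905.2.
In a second-price auction your bid sets only whether you win, not what you pay, so bidding your true value is weakly dominant.

£2905.2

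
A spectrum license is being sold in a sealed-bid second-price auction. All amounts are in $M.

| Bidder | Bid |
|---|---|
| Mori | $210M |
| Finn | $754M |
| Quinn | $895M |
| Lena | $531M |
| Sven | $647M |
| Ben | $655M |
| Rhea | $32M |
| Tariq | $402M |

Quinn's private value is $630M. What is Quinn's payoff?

Highest bid: Quinn at $895M, so Quinn wins.
Second-highest bid: Finn at $754M — that is the price the winner pays.
Quinn's payoff = value − price = $630M − $754M = −$124M.

−$124M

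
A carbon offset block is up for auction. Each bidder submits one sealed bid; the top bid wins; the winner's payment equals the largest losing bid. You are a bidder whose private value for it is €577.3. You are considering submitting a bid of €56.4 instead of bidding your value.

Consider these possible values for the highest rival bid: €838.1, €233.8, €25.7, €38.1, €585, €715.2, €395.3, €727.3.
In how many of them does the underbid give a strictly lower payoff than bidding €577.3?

2

The deviation hurts exactly when the highest competing bid lies strictly between €56.4 and €577.3 — underbidding then forfeits a profitable win.
€838.1: above both → same outcome either way.
€233.8: inside the interval → strictly worse (loss €343.5).
€25.7: below both → same outcome either way.
€38.1: below both → same outcome either way.
€585: above both → same outcome either way.
€715.2: above both → same outcome either way.
€395.3: inside the interval → strictly worse (loss €182).
€727.3: above both → same outcome either way.
Count: 2.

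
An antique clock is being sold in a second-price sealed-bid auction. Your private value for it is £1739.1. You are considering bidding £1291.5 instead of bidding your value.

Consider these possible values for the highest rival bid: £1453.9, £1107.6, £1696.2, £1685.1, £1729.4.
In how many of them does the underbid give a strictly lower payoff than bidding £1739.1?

The deviation hurts exactly when the highest competing bid lies strictly between £1291.5 and £1739.1 — underbidding then forfeits a profitable win.
£1453.9: inside the interval → strictly worse (loss £285.2).
£1107.6: below both → same outcome either way.
£1696.2: inside the interval → strictly worse (loss £42.9).
£1685.1: inside the interval → strictly worse (loss £54).
£1729.4: inside the interval → strictly worse (loss £9.7).
Count: 4.

4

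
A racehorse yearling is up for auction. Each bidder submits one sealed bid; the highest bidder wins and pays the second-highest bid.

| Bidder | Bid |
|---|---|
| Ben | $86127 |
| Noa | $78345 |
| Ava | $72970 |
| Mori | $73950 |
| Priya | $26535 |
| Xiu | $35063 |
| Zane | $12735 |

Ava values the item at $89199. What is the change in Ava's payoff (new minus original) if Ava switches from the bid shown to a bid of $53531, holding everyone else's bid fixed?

The highest bid among the other bidders is $86127; Ava's bid doesn't change that.
Original bid $72970: Ava is not highest (top rival bid is $86127); payoff $0.
Alternative bid $53531: Ava is not highest (top rival bid is $86127); payoff $0.
Change in payoff = $0 − ($0) = $0.

$0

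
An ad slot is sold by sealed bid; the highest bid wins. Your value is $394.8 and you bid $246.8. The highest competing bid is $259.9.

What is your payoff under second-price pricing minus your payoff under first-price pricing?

Your bid $246.8 is below $259.9, so you lose under either rule.
Payoff is $0 in both cases; difference = $0.

$0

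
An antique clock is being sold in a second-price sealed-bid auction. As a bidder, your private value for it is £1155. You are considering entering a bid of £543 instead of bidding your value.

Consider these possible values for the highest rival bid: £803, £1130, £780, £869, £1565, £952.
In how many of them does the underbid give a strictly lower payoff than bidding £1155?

5

The deviation hurts exactly when the highest competing bid lies strictly between £543 and £1155 — underbidding then forfeits a profitable win.
£803: inside the interval → strictly worse (loss £352).
£1130: inside the interval → strictly worse (loss £25).
£780: inside the interval → strictly worse (loss £375).
£869: inside the interval → strictly worse (loss £286).
£1565: above both → same outcome either way.
£952: inside the interval → strictly worse (loss £203).
Count: 5.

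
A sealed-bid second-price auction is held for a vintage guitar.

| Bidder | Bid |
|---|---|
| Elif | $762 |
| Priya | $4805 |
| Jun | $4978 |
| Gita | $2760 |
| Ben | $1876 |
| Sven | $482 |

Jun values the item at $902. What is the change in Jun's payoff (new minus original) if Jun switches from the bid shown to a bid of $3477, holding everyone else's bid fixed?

The highest bid among the other bidders is $4805; Jun's bid doesn't change that.
Original bid $4978: Jun is highest, pays the top rival bid $4805; payoff $902 − $4805 = −$3903.
Alternative bid $3477: Jun is not highest (top rival bid is $4805); payoff $0.
Change in payoff = $0 − (−$3903) = $3903.

$3903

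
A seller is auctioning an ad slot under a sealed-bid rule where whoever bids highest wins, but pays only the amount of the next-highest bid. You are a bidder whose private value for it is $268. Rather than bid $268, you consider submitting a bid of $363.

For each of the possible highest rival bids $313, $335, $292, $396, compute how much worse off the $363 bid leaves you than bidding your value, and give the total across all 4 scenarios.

$136

The deviation costs you only when the competing bid falls strictly between $268 and $363; elsewhere both bids give the same outcome.
$313: truthful payoff $0, deviation payoff −$45 → loss $45.
$335: truthful payoff $0, deviation payoff −$67 → loss $67.
$292: truthful payoff $0, deviation payoff −$24 → loss $24.
$396: outcomes coincide → loss $0.
Total loss = $45 + $67 + $24 = $136.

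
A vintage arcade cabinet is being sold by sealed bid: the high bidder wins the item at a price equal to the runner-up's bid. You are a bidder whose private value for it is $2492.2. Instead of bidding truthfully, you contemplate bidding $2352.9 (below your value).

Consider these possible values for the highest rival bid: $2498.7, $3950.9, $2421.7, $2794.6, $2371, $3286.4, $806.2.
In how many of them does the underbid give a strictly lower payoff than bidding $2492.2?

2

The deviation hurts exactly when the highest competing bid lies strictly between $2352.9 and $2492.2 — underbidding then forfeits a profitable win.
$2498.7: above both → same outcome either way.
$3950.9: above both → same outcome either way.
$2421.7: inside the interval → strictly worse (loss $70.5).
$2794.6: above both → same outcome either way.
$2371: inside the interval → strictly worse (loss $121.2).
$3286.4: above both → same outcome either way.
$806.2: below both → same outcome either way.
Count: 2.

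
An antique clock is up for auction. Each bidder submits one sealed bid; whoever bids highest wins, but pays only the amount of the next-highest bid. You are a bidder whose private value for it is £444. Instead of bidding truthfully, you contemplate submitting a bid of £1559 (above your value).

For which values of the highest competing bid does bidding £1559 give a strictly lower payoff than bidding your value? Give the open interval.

(£444, £1559)

If the competing bid is below £444, both bids win at the same price — no difference.
If it is above £1559, both bids lose — no difference.
If it lies strictly between £444 and £1559, bidding your value loses (payoff 0) while bidding £1559 wins at a price above your value (payoff negative).
So the deviation strictly hurts on the open interval (£444, £1559).
In a second-price auction your bid sets only whether you win, not what you pay, so bidding your true value is weakly dominant.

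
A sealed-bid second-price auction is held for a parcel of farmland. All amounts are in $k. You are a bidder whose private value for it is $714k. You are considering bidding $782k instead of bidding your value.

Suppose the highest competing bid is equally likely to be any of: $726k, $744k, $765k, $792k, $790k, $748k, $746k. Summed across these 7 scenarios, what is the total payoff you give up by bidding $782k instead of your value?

The deviation costs you only when the competing bid falls strictly between $714k and $782k; elsewhere both bids give the same outcome.
$726k: truthful payoff $0k, deviation payoff −$12k → loss $12k.
$744k: truthful payoff $0k, deviation payoff −$30k → loss $30k.
$765k: truthful payoff $0k, deviation payoff −$51k → loss $51k.
$792k: outcomes coincide → loss $0k.
$790k: outcomes coincide → loss $0k.
$748k: truthful payoff $0k, deviation payoff −$34k → loss $34k.
$746k: truthful payoff $0k, deviation payoff −$32k → loss $32k.
Total loss = $12k + $30k + $51k + $34k + $32k = $159k.

$159k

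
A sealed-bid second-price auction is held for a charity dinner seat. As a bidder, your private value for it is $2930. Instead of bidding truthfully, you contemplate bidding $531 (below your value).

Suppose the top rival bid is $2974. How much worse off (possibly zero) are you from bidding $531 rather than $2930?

Bidding your value $2930: you lose (since $2930 < $2974). Payoff $0.
Bidding $531: you lose. Payoff $0.
Difference = $0 − $0 = $0; both bids lead to the same outcome because the competing bid is above both your value and your alternative bid.
In a second-price auction your bid sets only whether you win, not what you pay, so bidding your true value is weakly dominant.

$0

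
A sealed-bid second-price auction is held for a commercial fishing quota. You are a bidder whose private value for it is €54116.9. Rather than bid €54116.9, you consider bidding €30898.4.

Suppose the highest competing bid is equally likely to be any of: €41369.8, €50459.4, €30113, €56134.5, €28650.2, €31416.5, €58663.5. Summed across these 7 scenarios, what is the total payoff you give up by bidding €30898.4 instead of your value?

€39105

The deviation costs you only when the competing bid falls strictly between €30898.4 and €54116.9; elsewhere both bids give the same outcome.
€41369.8: truthful payoff €12747.1, deviation payoff €0 → loss €12747.1.
€50459.4: truthful payoff €3657.5, deviation payoff €0 → loss €3657.5.
€30113: outcomes coincide → loss €0.
€56134.5: outcomes coincide → loss €0.
€28650.2: outcomes coincide → loss €0.
€31416.5: truthful payoff €22700.4, deviation payoff €0 → loss €22700.4.
€58663.5: outcomes coincide → loss €0.
Total loss = €12747.1 + €3657.5 + €22700.4 = €39105.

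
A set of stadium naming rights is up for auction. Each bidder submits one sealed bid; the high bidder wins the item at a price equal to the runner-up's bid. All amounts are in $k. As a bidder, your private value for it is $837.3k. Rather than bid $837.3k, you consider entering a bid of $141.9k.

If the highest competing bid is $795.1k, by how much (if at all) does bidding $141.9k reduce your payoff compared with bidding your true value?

$42.2k

Bidding your value $837.3k: you win (since $837.3k > $795.1k) and pay $795.1k. Payoff $42.2k.
Bidding $141.9k: you lose. Payoff $0k.
The competing bid $795.1k lies between your shaded bid and your value, so underbidding forfeits an item you could have won at a profitable price.
Loss from deviating = $42.2k − ($0k) = $42.2k.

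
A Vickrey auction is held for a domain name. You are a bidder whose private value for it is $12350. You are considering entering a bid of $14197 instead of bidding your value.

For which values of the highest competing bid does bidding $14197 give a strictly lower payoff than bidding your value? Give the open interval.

If the competing bid is below $12350, both bids win at the same price — no difference.
If it is above $14197, both bids lose — no difference.
If it lies strictly between $12350 and $14197, bidding your value loses (payoff 0) while bidding $14197 wins at a price above your value (payoff negative).
So the deviation strictly hurts on the open interval ($12350, $14197).
Because the price is fixed by the runner-up's bid, deviating from your value can only change a good outcome into a bad one — never the reverse.

($12350, $14197)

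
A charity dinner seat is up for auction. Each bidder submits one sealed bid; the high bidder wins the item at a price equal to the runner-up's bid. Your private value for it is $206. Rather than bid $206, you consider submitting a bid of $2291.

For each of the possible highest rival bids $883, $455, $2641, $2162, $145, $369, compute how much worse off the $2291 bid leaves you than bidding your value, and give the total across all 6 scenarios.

The deviation costs you only when the competing bid falls strictly between $206 and $2291; elsewhere both bids give the same outcome.
$883: truthful payoff $0, deviation payoff −$677 → loss $677.
$455: truthful payoff $0, deviation payoff −$249 → loss $249.
$2641: outcomes coincide → loss $0.
$2162: truthful payoff $0, deviation payoff −$1956 → loss $1956.
$145: outcomes coincide → loss $0.
$369: truthful payoff $0, deviation payoff −$163 → loss $163.
Total loss = $677 + $249 + $1956 + $163 = $3045.
In a second-price auction your bid sets only whether you win, not what you pay, so bidding your true value is weakly dominant.

$3045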